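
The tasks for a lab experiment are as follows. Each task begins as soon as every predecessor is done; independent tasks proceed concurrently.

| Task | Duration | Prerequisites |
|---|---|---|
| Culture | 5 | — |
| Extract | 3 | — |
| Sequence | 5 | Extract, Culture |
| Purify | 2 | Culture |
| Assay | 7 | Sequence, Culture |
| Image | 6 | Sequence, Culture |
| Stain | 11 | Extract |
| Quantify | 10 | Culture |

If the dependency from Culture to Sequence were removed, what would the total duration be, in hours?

15

With the dependency in place, Culture→Sequence→Assay = 5+5+7 = 17 sets the finish at 17 hours.
Without Culture→Sequence, Sequence's earliest start moves from 5 to 3.
After: Culture→Quantify = 5+10 = 15 → 15 hours.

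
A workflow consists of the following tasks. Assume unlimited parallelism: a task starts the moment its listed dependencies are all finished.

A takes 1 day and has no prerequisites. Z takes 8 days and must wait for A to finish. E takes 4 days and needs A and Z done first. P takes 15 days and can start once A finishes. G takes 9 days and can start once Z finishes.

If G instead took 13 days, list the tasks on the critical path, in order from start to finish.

A, Z, G

As given, the longest chain is A→Z→G = 1+8+9 = 18, so the finish is 18 days.
Since G is critical, the +4 change carries straight to that chain (now 22 days).
No other chain overtakes it, so the finish is 22 days.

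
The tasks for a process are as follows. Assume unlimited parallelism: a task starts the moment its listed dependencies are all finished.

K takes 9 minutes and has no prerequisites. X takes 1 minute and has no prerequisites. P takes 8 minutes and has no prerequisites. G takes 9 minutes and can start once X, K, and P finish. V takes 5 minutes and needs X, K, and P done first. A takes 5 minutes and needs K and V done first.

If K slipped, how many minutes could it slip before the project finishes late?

The longest chain is K→V→A = 9+5+5 = 19; overall finish 19 minutes.
Longest path through K: 19 minutes (earliest finish 9, latest finish 9).
Slack of K = 0 − 0 = 0 minutes.

0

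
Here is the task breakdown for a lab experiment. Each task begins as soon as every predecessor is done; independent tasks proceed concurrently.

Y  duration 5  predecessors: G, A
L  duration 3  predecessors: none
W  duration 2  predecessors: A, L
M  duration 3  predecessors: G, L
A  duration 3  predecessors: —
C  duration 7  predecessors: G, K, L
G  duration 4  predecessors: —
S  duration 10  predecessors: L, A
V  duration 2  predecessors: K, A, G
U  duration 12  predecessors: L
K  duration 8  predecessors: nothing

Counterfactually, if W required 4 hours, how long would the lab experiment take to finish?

Baseline: L→U = 3+12 = 15 → 15 hours.
W has 10 hours of float (longest path through it is 5).
That remains the longest chain; total 15 hours.

15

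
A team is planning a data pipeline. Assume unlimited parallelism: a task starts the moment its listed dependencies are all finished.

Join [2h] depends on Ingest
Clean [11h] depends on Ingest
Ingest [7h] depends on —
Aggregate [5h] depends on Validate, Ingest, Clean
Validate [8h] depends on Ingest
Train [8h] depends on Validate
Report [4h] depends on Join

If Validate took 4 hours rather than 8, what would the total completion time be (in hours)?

23

Baseline: Ingest→Validate→Train = 7+8+8 = 23 → 23 hours.
Validate lies on that path, so at 4 hours the path becomes 19 hours.
Now Ingest→Clean→Aggregate = 7+11+5 = 23 is longest, so the finish becomes 23 hours.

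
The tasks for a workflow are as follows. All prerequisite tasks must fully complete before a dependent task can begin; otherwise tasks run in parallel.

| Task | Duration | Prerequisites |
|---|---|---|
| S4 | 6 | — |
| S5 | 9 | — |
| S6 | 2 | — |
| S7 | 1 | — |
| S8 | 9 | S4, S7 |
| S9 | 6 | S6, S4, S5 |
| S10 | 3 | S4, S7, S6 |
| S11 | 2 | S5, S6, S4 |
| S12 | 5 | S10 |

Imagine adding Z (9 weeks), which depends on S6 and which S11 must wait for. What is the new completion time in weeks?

Originally the job takes 15 weeks.
With Z inserted, S11 now waits for max(S5, S6, S4, Z).
New critical path: S4→S8 = 6+9 = 15 ⇒ 15 weeks.

15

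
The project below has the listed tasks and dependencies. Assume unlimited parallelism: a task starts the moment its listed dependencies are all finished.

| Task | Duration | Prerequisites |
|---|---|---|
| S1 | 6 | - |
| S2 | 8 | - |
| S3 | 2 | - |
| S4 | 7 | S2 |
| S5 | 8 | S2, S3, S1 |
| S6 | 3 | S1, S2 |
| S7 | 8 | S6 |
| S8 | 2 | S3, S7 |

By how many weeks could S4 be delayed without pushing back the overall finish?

6

S2→S6→S7→S8 = 8+3+8+2 = 21 sets the makespan at 21 weeks.
The longest chain containing S4 totals 15 weeks.
So S4 can slip 21 − 15 = 6 weeks.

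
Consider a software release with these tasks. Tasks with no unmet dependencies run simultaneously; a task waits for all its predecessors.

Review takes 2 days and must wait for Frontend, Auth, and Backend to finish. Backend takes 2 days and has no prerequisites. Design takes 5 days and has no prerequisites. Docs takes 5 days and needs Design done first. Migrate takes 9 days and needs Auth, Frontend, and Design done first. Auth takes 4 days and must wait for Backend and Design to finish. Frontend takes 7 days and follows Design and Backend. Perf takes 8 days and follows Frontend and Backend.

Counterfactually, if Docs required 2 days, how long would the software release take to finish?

Baseline: Design→Frontend→Migrate = 5+7+9 = 21 → 21 days.
Docs is off the critical path — its longest chain is 10 days, giving 11 of slack.
That remains the longest chain; total 21 days.

21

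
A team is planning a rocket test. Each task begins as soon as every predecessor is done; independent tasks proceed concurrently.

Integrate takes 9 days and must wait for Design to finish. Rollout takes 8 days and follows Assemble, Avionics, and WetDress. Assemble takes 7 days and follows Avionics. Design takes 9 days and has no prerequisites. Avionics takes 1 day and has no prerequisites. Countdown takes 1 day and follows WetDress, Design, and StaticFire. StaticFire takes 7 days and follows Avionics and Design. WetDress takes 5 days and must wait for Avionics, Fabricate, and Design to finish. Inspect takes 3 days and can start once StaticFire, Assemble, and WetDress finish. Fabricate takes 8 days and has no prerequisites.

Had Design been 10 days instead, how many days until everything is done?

23

Critical path before the change: Design→WetDress→Rollout = 9+5+8 = 22 giving 22 days.
Design lies on that path, so at 10 days the path becomes 23 days.
No other chain overtakes it, so the finish is 23 days.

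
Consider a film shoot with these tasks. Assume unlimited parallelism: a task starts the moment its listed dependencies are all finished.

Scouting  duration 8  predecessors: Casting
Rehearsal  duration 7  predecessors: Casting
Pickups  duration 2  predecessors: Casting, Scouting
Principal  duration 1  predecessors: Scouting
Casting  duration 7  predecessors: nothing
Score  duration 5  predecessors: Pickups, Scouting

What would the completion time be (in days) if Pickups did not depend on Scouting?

20

With the dependency in place, Casting→Scouting→Pickups→Score = 7+8+2+5 = 22 sets the finish at 22 days.
Without Scouting→Pickups, Pickups's earliest start moves from 15 to 7.
The longest chain is now Casting→Scouting→Score = 7+8+5 = 20, so the project takes 20 days.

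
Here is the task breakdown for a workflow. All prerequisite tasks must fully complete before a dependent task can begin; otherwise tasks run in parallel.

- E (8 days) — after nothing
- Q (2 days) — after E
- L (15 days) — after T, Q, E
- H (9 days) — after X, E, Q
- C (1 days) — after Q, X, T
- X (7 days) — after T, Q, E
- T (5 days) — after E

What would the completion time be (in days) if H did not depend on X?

28

Before: longest chain E→T→X→H = 8+5+7+9 = 29, finish 29.
Without X→H, H's earliest start moves from 20 to 10.
After: E→T→L = 8+5+15 = 28 → 28 days.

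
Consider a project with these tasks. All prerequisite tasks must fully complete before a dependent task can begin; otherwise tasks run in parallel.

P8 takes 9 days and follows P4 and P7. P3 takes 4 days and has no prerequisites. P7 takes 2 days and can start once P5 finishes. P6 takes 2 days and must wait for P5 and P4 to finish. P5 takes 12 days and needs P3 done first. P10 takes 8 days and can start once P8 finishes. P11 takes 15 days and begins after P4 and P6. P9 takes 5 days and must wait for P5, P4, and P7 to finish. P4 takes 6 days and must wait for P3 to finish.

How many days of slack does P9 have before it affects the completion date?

12

The longest chain is P3→P5→P7→P8→P10 = 4+12+2+9+8 = 35; overall finish 35 days.
Longest path through P9: 23 days (earliest finish 23, latest finish 35).
Float = 35 − 23 = 12.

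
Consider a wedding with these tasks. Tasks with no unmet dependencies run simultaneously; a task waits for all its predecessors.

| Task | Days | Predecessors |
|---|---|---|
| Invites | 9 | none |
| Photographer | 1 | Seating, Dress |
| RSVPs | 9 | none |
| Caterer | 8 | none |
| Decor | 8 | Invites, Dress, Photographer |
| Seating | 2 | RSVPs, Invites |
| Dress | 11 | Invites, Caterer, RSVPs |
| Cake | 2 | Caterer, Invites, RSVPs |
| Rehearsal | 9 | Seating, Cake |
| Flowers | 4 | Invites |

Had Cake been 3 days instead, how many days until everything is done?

29

Actual critical path: Invites→Dress→Photographer→Decor = 9+11+1+8 = 29 ⇒ 29 days.
The longest path through Cake is only 20 days, so Cake has float 9.
The critical path is still Invites→Dress→Photographer→Decor; finish is now 29 days.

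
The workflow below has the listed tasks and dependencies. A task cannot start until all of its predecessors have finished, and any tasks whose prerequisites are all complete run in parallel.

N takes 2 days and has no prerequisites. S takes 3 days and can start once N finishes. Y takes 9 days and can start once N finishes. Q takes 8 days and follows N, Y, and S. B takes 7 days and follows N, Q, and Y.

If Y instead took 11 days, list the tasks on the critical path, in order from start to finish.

N, Y, Q, B

The binding path is N→Y→Q→B = 2+9+8+7 = 26; finish at 26 days.
Y lies on that path, so at 11 days the path becomes 28 days.
No other chain overtakes it, so the finish is 28 days.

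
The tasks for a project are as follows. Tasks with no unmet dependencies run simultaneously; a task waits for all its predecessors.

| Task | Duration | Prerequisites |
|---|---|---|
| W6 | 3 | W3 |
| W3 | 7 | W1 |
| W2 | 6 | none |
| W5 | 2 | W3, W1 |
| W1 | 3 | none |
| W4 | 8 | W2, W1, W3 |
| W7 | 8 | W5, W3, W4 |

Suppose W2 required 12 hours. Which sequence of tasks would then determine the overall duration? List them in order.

The binding path is W1→W3→W4→W7 = 3+7+8+8 = 26; finish at 26 hours.
W2 has 4 hours of float (longest path through it is 22).
Now W2→W4→W7 = 12+8+8 = 28 is longest, so the finish becomes 28 hours.

W2, W4, W7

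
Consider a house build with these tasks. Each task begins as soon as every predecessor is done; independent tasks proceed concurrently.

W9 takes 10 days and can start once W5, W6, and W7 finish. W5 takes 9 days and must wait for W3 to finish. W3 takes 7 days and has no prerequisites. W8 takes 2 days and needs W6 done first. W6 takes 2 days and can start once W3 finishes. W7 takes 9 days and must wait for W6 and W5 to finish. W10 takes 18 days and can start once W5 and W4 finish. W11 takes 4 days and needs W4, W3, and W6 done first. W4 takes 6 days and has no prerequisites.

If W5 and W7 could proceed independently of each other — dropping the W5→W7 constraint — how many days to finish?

Before: longest chain W3→W5→W7→W9 = 7+9+9+10 = 35, finish 35.
Without W5→W7, W7's earliest start moves from 16 to 9.
After: W3→W5→W10 = 7+9+18 = 34 → 34 days.

34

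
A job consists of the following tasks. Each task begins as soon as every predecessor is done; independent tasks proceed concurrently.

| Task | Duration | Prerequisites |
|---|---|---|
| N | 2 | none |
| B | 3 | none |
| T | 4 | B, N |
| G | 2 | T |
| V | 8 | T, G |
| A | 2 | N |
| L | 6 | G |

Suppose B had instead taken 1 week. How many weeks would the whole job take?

As given, the longest chain is B→T→G→V = 3+4+2+8 = 17, so the finish is 17 weeks.
Since B is critical, the -2 change carries straight to that chain (now 15 weeks).
New critical path: N→T→G→V = 2+4+2+8 = 16 ⇒ 16 weeks.

16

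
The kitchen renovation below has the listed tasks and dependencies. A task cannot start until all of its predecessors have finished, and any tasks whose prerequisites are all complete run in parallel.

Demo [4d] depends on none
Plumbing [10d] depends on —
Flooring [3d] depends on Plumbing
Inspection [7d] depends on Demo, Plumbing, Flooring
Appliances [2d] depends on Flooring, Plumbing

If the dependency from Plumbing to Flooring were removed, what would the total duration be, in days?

With the dependency in place, Plumbing→Flooring→Inspection = 10+3+7 = 20 sets the finish at 20 days.
Without Plumbing→Flooring, Flooring's earliest start moves from 10 to 0.
The longest chain is now Plumbing→Inspection = 10+7 = 17, so the kitchen renovation takes 17 days.

17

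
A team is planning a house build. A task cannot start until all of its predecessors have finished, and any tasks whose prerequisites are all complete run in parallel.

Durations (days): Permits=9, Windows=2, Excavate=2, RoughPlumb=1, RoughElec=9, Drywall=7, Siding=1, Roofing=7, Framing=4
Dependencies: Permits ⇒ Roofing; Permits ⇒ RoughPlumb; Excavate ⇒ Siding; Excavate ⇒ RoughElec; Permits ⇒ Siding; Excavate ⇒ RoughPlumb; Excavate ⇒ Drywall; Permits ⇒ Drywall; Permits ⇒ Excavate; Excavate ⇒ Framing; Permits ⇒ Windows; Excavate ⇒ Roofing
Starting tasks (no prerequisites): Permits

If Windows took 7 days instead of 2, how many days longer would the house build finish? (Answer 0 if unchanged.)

Baseline: Permits→Excavate→RoughElec = 9+2+9 = 20 → 20 days.
Windows is off the critical path — its longest chain is 11 days, giving 9 of slack.
The critical path is still Permits→Excavate→RoughElec; finish is now 20 days.
Change in finish: 20 − 20 = +0 days.

0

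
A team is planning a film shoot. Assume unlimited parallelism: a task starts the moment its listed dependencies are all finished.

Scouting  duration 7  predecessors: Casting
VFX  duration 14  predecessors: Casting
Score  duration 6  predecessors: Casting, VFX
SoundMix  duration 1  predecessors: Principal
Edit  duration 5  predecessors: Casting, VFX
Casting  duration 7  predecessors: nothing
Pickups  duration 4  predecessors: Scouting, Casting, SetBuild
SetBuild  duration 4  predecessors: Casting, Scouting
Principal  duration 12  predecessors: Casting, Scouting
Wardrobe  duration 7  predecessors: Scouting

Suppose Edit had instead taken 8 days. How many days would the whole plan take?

29

Baseline: Casting→Scouting→Principal→SoundMix = 7+7+12+1 = 27 → 27 days.
Edit has 1 day of float (longest path through it is 26).
New critical path: Casting→VFX→Edit = 7+14+8 = 29 ⇒ 29 days.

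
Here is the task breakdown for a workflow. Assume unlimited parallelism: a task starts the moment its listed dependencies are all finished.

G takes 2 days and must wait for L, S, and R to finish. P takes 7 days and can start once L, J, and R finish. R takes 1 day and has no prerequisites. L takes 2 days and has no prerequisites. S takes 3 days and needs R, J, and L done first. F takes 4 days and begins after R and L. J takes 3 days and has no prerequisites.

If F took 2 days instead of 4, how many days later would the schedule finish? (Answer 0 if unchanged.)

0

Critical path before the change: J→P = 3+7 = 10 giving 10 days.
The longest path through F is only 6 days, so F has float 4.
No other chain overtakes it, so the finish is 10 days.
Change in finish: 10 − 10 = +0 days.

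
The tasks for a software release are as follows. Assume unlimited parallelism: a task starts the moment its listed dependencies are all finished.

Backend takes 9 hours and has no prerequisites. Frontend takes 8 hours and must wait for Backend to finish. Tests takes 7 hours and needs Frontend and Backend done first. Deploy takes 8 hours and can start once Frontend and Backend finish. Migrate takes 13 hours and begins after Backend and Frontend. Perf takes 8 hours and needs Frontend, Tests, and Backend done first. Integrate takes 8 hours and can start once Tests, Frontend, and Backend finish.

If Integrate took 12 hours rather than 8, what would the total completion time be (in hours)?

36

Critical path before the change: Backend→Frontend→Tests→Integrate = 9+8+7+8 = 32 giving 32 hours.
Since Integrate is critical, the +4 change carries straight to that chain (now 36 hours).
No other chain overtakes it, so the finish is 36 hours.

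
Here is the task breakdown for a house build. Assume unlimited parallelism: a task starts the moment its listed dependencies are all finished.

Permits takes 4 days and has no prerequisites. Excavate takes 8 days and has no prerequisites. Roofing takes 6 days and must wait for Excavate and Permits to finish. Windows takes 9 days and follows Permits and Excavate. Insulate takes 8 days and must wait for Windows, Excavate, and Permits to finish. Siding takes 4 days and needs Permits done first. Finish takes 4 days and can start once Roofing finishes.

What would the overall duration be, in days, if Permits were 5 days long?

25

As given, the longest chain is Excavate→Windows→Insulate = 8+9+8 = 25, so the finish is 25 days.
Permits has 4 days of float (longest path through it is 21).
The critical path is still Excavate→Windows→Insulate; finish is now 25 days.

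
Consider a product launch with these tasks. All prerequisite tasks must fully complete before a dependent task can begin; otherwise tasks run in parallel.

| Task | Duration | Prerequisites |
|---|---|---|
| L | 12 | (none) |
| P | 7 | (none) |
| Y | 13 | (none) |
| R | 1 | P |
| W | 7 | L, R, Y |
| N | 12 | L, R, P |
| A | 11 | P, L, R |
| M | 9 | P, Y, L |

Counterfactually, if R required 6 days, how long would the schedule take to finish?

Critical path before the change: L→N = 12+12 = 24 giving 24 days.
The longest path through R is only 20 days, so R has float 4.
New critical path: P→R→N = 7+6+12 = 25 ⇒ 25 days.

25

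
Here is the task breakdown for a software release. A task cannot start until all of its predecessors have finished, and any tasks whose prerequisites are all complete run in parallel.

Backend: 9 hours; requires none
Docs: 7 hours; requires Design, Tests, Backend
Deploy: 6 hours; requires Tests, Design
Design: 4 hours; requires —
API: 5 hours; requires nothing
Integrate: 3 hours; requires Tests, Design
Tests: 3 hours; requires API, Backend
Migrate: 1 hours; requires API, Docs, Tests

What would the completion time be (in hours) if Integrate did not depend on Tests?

20

Before: longest chain Backend→Tests→Docs→Migrate = 9+3+7+1 = 20, finish 20.
Without Tests→Integrate, Integrate's earliest start moves from 12 to 4.
New critical path: Backend→Tests→Docs→Migrate = 9+3+7+1 = 20 ⇒ 20 hours.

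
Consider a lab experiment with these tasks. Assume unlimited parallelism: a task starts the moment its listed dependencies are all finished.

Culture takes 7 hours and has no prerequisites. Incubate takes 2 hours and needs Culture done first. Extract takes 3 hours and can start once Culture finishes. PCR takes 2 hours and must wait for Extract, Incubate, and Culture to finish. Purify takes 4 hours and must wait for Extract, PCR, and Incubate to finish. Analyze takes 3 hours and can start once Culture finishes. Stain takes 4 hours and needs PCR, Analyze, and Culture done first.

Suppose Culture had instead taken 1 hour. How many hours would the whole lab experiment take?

Actual critical path: Culture→Extract→PCR→Purify = 7+3+2+4 = 16 ⇒ 16 hours.
Culture is on the critical path; changing it to 1 makes that path 10 hours.
The critical path is still Culture→Extract→PCR→Purify; finish is now 10 hours.

10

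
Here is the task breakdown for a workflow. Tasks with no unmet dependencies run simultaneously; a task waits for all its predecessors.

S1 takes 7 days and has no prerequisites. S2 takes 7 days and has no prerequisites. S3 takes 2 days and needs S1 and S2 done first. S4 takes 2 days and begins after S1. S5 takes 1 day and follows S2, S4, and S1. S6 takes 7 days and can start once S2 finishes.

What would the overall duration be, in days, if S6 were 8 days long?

Critical path before the change: S2→S6 = 7+7 = 14 giving 14 days.
S6 lies on that path, so at 8 days the path becomes 15 days.
The critical path is still S2→S6; finish is now 15 days.

15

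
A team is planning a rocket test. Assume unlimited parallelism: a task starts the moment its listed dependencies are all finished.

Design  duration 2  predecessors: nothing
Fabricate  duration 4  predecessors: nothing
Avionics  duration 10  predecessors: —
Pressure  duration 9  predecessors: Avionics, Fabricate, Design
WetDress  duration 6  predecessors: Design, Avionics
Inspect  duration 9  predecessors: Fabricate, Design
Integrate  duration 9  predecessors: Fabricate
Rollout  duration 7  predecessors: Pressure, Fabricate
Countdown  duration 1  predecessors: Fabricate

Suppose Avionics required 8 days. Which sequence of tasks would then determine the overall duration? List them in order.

Avionics, Pressure, Rollout

Baseline: Avionics→Pressure→Rollout = 10+9+7 = 26 → 26 days.
Avionics is on the critical path; changing it to 8 makes that path 24 days.
The critical path is still Avionics→Pressure→Rollout; finish is now 24 days.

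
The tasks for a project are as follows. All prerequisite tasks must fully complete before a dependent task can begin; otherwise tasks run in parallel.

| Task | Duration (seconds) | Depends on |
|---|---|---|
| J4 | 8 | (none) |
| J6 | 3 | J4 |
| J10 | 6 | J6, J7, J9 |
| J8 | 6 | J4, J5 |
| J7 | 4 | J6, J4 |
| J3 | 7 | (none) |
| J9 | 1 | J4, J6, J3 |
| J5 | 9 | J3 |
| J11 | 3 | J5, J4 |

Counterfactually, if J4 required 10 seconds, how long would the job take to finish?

The binding path is J3→J5→J8 = 7+9+6 = 22; finish at 22 seconds.
The longest path through J4 is only 21 seconds, so J4 has float 1.
The binding chain switches to J4→J6→J7→J10 = 10+3+4+6 = 23; finish 23 seconds.

23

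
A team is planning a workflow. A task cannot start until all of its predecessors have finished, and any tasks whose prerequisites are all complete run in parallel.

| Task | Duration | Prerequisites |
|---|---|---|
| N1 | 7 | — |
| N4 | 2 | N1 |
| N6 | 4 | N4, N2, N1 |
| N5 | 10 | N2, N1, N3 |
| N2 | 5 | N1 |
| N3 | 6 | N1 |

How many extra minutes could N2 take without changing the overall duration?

The longest chain is N1→N3→N5 = 7+6+10 = 23; overall finish 23 minutes.
N2 finishes as early as 12 and must finish by 13.
So N2 can slip 13 − 12 = 1 minute.

1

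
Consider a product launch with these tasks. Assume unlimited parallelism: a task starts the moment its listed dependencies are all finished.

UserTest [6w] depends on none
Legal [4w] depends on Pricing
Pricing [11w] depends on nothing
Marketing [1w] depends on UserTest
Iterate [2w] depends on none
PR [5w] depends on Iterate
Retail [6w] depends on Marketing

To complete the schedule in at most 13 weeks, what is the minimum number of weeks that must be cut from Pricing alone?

2

Current finish: 15 weeks; target: 13.
Pricing is on every critical path, so each week cut from Pricing cuts the finish by one (this holds down to a finish of 13).
Need 15 − 13 = 2 weeks off Pricing → Pricing becomes 9 weeks, finish becomes 13.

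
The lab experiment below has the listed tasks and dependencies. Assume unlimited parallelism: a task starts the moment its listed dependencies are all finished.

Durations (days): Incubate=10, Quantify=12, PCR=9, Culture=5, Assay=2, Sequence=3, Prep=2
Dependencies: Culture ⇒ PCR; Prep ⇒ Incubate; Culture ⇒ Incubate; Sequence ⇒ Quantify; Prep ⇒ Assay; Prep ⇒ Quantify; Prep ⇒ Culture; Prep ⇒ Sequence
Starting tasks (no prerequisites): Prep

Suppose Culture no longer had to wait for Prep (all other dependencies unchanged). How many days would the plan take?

17

With the dependency in place, Prep→Culture→Incubate = 2+5+10 = 17 sets the finish at 17 days.
Without Prep→Culture, Culture's earliest start moves from 2 to 0.
New critical path: Prep→Sequence→Quantify = 2+3+12 = 17 ⇒ 17 days.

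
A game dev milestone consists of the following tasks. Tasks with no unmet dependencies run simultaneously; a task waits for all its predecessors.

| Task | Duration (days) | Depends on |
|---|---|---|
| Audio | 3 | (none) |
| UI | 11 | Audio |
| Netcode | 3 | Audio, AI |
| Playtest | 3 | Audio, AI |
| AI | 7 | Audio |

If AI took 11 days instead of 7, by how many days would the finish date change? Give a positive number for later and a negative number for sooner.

3

Baseline: Audio→UI = 3+11 = 14 → 14 days.
AI is off the critical path — its longest chain is 13 days, giving 1 of slack.
The binding chain switches to Audio→AI→Netcode = 3+11+3 = 17; finish 17 days.
Change in finish: 17 − 14 = +3 days.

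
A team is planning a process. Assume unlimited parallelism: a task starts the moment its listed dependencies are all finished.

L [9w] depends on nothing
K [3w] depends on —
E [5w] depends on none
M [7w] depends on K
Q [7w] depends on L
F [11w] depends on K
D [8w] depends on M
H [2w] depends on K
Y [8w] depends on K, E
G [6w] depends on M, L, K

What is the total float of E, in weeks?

K→M→D = 3+7+8 = 18 sets the makespan at 18 weeks.
Longest path through E: 13 weeks (earliest finish 5, latest finish 10).
Slack of E = 5 − 0 = 5 weeks.

5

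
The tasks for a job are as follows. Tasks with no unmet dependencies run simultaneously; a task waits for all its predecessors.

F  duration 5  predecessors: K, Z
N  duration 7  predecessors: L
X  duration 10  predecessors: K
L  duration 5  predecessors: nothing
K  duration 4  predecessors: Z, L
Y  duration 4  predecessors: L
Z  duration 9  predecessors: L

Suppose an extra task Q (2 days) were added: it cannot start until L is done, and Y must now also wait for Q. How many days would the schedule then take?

Originally the schedule takes 28 days.
With Q inserted, Y now waits for max(L, Q).
New critical path: L→Z→K→X = 5+9+4+10 = 28 ⇒ 28 days.

28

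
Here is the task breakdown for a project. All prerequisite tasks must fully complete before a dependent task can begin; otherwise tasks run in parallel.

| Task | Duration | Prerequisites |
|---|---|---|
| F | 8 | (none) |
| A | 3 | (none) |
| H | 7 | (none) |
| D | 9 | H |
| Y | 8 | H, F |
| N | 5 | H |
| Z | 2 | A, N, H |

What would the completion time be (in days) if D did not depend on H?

16

With the dependency in place, F→Y = 8+8 = 16 sets the finish at 16 days.
Without H→D, D's earliest start moves from 7 to 0.
New critical path: F→Y = 8+8 = 16 ⇒ 16 days.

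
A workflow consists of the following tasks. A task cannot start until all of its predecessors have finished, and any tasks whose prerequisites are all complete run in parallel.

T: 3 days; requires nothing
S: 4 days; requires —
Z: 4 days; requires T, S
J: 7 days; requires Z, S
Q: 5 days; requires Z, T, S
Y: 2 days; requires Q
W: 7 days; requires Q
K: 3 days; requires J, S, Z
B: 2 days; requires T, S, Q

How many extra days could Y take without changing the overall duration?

5

The longest chain is S→Z→Q→W = 4+4+5+7 = 20; overall finish 20 days.
Longest path through Y: 15 days (earliest finish 15, latest finish 20).
Float = 20 − 15 = 5.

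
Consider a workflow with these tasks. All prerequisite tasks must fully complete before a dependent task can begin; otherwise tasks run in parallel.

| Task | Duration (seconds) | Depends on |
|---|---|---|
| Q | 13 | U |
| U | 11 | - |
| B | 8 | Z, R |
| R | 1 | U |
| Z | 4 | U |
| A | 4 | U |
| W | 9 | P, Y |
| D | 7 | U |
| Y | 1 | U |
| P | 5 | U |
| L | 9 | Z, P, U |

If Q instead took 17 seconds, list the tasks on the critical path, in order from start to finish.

U, Q

The binding path is U→P→L = 11+5+9 = 25; finish at 25 seconds.
The longest path through Q is only 24 seconds, so Q has float 1.
Now U→Q = 11+17 = 28 is longest, so the finish becomes 28 seconds.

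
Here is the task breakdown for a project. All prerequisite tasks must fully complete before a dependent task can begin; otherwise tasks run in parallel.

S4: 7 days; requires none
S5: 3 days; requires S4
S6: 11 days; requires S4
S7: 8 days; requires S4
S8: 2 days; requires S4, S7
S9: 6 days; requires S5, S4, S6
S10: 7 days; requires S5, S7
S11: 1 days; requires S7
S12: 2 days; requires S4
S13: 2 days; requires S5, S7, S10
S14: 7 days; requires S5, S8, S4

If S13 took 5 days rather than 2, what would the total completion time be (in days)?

27

As given, the longest chain is S4→S7→S10→S13 = 7+8+7+2 = 24, so the finish is 24 days.
S13 lies on that path, so at 5 days the path becomes 27 days.
No other chain overtakes it, so the finish is 27 days.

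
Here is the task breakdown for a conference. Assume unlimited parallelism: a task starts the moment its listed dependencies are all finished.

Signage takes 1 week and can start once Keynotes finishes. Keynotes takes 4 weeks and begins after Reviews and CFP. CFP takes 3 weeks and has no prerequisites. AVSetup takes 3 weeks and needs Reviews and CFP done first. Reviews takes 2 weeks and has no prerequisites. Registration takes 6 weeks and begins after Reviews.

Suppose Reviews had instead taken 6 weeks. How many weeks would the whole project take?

12

Actual critical path: Reviews→Registration = 2+6 = 8 ⇒ 8 weeks.
Since Reviews is critical, the +4 change carries straight to that chain (now 12 weeks).
The critical path is still Reviews→Registration; finish is now 12 weeks.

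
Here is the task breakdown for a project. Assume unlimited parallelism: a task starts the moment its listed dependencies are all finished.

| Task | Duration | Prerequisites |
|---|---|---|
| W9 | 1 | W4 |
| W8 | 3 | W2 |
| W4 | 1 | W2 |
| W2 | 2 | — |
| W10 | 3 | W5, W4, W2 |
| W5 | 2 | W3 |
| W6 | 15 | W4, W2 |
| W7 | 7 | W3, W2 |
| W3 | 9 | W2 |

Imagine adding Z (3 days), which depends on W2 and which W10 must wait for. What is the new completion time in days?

Originally the project takes 18 days.
With Z inserted, W10 now waits for max(W5, W4, W2, Z).
New critical path: W2→W3→W7 = 2+9+7 = 18 ⇒ 18 days.

18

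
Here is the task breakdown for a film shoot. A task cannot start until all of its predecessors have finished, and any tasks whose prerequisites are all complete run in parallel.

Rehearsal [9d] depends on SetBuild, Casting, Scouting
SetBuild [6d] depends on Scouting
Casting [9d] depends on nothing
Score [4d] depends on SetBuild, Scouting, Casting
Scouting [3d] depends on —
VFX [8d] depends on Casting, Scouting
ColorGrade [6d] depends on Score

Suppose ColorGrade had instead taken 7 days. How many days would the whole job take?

As given, the longest chain is Casting→Score→ColorGrade = 9+4+6 = 19, so the finish is 19 days.
Since ColorGrade is critical, the +1 change carries straight to that chain (now 20 days).
The critical path is still Casting→Score→ColorGrade; finish is now 20 days.

20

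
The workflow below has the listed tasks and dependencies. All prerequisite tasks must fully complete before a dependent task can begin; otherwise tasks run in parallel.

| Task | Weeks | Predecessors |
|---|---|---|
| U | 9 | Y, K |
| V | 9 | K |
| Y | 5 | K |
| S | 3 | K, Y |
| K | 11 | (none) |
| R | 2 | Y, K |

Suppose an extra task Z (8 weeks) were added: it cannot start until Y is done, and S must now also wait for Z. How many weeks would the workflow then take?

Originally the workflow takes 25 weeks.
With Z inserted, S now waits for max(K, Y, Z).
New critical path: K→Y→Z→S = 11+5+8+3 = 27 ⇒ 27 weeks.

27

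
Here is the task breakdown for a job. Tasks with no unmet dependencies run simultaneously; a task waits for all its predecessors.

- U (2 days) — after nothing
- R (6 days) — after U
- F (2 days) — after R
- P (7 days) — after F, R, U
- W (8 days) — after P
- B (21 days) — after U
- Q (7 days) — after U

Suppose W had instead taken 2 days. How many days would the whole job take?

23

As given, the longest chain is U→R→F→P→W = 2+6+2+7+8 = 25, so the finish is 25 days.
Since W is critical, the -6 change carries straight to that chain (now 19 days).
Now U→B = 2+21 = 23 is longest, so the finish becomes 23 days.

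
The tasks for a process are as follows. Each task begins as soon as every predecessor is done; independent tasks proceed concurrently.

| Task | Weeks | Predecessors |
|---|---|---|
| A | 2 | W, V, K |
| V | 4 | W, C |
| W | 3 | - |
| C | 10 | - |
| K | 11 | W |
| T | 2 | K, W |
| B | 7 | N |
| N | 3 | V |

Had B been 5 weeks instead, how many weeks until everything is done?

22

Critical path before the change: C→V→N→B = 10+4+3+7 = 24 giving 24 weeks.
Since B is critical, the -2 change carries straight to that chain (now 22 weeks).
That remains the longest chain; total 22 weeks.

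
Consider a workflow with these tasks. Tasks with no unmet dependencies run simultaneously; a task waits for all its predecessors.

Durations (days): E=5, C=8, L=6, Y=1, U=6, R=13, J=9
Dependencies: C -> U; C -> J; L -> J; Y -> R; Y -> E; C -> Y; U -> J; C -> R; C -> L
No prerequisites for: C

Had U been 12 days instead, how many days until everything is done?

29

The binding path is C→U→J = 8+6+9 = 23; finish at 23 days.
U lies on that path, so at 12 days the path becomes 29 days.
No other chain overtakes it, so the finish is 29 days.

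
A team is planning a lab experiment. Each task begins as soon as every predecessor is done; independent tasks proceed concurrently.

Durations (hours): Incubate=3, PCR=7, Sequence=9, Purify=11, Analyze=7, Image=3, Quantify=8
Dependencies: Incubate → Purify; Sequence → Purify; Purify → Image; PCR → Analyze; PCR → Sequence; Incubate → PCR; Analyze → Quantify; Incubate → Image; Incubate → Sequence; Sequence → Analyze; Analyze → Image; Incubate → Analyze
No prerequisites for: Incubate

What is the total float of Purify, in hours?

Critical path: Incubate→PCR→Sequence→Analyze→Quantify = 3+7+9+7+8 = 34, so the finish is 34 hours.
Purify finishes as early as 30 and must finish by 31.
Float = 34 − 33 = 1.

1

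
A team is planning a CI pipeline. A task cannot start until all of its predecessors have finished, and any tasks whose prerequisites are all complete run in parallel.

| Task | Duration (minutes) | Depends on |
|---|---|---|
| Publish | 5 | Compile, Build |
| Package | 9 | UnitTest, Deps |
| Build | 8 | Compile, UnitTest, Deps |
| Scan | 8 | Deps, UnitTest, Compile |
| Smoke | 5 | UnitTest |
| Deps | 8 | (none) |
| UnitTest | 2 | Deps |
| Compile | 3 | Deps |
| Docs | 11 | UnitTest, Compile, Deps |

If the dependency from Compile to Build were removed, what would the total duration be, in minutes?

23

Original critical path: Deps→Compile→Build→Publish = 8+3+8+5 = 24 ⇒ 24 minutes.
Without Compile→Build, Build's earliest start moves from 11 to 10.
New critical path: Deps→UnitTest→Build→Publish = 8+2+8+5 = 23 ⇒ 23 minutes.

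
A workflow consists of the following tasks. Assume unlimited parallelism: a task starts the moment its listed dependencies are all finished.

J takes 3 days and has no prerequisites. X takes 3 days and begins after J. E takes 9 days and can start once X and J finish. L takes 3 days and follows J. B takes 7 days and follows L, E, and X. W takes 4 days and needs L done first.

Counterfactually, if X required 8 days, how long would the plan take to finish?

27

Actual critical path: J→X→E→B = 3+3+9+7 = 22 ⇒ 22 days.
X lies on that path, so at 8 days the path becomes 27 days.
The critical path is still J→X→E→B; finish is now 27 days.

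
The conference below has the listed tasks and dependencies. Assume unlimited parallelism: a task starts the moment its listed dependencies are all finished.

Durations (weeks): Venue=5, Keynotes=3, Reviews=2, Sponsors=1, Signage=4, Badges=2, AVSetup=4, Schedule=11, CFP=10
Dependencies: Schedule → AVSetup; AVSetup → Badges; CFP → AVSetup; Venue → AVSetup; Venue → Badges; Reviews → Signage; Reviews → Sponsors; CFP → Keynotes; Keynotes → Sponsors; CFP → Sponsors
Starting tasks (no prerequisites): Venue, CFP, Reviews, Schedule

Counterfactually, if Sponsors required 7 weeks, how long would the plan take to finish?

The binding path is Schedule→AVSetup→Badges = 11+4+2 = 17; finish at 17 weeks.
Sponsors is off the critical path — its longest chain is 14 weeks, giving 3 of slack.
The binding chain switches to CFP→Keynotes→Sponsors = 10+3+7 = 20; finish 20 weeks.

20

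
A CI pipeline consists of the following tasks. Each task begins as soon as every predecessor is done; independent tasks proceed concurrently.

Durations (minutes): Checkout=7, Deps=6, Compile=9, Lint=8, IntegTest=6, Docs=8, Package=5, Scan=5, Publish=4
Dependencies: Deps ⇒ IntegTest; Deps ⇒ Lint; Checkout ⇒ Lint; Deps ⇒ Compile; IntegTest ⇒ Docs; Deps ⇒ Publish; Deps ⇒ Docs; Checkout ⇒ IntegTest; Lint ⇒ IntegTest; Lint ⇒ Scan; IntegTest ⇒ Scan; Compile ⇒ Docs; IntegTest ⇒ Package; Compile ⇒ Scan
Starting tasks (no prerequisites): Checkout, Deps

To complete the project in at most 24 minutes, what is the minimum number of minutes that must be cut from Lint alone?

Current finish: 29 minutes; target: 24.
Lint is on every critical path, so each minute cut from Lint cuts the finish by one (this holds down to a finish of 23).
Need 29 − 24 = 5 minutes off Lint → Lint becomes 3 minutes, finish becomes 24.

5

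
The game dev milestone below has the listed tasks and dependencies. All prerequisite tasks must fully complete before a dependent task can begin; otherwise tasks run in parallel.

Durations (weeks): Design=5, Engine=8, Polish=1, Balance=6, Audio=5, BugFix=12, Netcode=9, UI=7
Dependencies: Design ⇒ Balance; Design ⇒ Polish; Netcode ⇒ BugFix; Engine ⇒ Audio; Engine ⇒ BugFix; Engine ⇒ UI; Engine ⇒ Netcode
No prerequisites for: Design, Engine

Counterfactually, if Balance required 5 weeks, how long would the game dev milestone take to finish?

As given, the longest chain is Engine→Netcode→BugFix = 8+9+12 = 29, so the finish is 29 weeks.
The longest path through Balance is only 11 weeks, so Balance has float 18.
The critical path is still Engine→Netcode→BugFix; finish is now 29 weeks.

29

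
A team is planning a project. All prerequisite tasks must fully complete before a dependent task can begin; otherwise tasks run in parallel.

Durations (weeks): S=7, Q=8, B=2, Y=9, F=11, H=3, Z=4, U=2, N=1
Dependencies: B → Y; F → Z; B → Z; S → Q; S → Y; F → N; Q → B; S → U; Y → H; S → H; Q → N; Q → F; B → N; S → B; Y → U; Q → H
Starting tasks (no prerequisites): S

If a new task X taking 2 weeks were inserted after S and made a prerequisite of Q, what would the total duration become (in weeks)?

Originally the project takes 30 weeks.
With X inserted, Q now waits for max(S, X).
New critical path: S→X→Q→F→Z = 7+2+8+11+4 = 32 ⇒ 32 weeks.

32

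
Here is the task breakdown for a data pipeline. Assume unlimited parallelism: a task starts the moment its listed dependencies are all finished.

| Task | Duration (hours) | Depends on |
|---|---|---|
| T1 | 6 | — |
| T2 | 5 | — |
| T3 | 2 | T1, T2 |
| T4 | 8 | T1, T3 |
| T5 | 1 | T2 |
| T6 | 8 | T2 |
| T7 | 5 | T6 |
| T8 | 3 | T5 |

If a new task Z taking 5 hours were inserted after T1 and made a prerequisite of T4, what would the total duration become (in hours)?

Originally the schedule takes 18 hours.
With Z inserted, T4 now waits for max(T1, T3, Z).
New critical path: T1→Z→T4 = 6+5+8 = 19 ⇒ 19 hours.

19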